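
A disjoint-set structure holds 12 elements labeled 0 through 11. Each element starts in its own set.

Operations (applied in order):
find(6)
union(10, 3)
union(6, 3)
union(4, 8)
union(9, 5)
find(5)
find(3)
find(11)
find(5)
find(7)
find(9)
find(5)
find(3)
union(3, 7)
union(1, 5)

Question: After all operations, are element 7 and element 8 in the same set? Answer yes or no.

Answer: no

Derivation:
Step 1: find(6) -> no change; set of 6 is {6}
Step 2: union(10, 3) -> merged; set of 10 now {3, 10}
Step 3: union(6, 3) -> merged; set of 6 now {3, 6, 10}
Step 4: union(4, 8) -> merged; set of 4 now {4, 8}
Step 5: union(9, 5) -> merged; set of 9 now {5, 9}
Step 6: find(5) -> no change; set of 5 is {5, 9}
Step 7: find(3) -> no change; set of 3 is {3, 6, 10}
Step 8: find(11) -> no change; set of 11 is {11}
Step 9: find(5) -> no change; set of 5 is {5, 9}
Step 10: find(7) -> no change; set of 7 is {7}
Step 11: find(9) -> no change; set of 9 is {5, 9}
Step 12: find(5) -> no change; set of 5 is {5, 9}
Step 13: find(3) -> no change; set of 3 is {3, 6, 10}
Step 14: union(3, 7) -> merged; set of 3 now {3, 6, 7, 10}
Step 15: union(1, 5) -> merged; set of 1 now {1, 5, 9}
Set of 7: {3, 6, 7, 10}; 8 is not a member.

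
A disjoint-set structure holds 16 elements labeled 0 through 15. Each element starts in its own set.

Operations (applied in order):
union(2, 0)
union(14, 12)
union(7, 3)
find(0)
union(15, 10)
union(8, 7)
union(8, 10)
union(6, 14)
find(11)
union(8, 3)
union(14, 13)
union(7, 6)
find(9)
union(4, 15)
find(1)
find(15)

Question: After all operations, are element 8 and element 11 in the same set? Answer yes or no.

Step 1: union(2, 0) -> merged; set of 2 now {0, 2}
Step 2: union(14, 12) -> merged; set of 14 now {12, 14}
Step 3: union(7, 3) -> merged; set of 7 now {3, 7}
Step 4: find(0) -> no change; set of 0 is {0, 2}
Step 5: union(15, 10) -> merged; set of 15 now {10, 15}
Step 6: union(8, 7) -> merged; set of 8 now {3, 7, 8}
Step 7: union(8, 10) -> merged; set of 8 now {3, 7, 8, 10, 15}
Step 8: union(6, 14) -> merged; set of 6 now {6, 12, 14}
Step 9: find(11) -> no change; set of 11 is {11}
Step 10: union(8, 3) -> already same set; set of 8 now {3, 7, 8, 10, 15}
Step 11: union(14, 13) -> merged; set of 14 now {6, 12, 13, 14}
Step 12: union(7, 6) -> merged; set of 7 now {3, 6, 7, 8, 10, 12, 13, 14, 15}
Step 13: find(9) -> no change; set of 9 is {9}
Step 14: union(4, 15) -> merged; set of 4 now {3, 4, 6, 7, 8, 10, 12, 13, 14, 15}
Step 15: find(1) -> no change; set of 1 is {1}
Step 16: find(15) -> no change; set of 15 is {3, 4, 6, 7, 8, 10, 12, 13, 14, 15}
Set of 8: {3, 4, 6, 7, 8, 10, 12, 13, 14, 15}; 11 is not a member.

Answer: no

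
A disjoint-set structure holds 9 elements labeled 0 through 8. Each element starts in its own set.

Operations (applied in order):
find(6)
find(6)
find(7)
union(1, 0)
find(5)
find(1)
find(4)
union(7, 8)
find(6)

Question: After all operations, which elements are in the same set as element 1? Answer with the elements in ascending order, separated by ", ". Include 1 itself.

Answer: 0, 1

Derivation:
Step 1: find(6) -> no change; set of 6 is {6}
Step 2: find(6) -> no change; set of 6 is {6}
Step 3: find(7) -> no change; set of 7 is {7}
Step 4: union(1, 0) -> merged; set of 1 now {0, 1}
Step 5: find(5) -> no change; set of 5 is {5}
Step 6: find(1) -> no change; set of 1 is {0, 1}
Step 7: find(4) -> no change; set of 4 is {4}
Step 8: union(7, 8) -> merged; set of 7 now {7, 8}
Step 9: find(6) -> no change; set of 6 is {6}
Component of 1: {0, 1}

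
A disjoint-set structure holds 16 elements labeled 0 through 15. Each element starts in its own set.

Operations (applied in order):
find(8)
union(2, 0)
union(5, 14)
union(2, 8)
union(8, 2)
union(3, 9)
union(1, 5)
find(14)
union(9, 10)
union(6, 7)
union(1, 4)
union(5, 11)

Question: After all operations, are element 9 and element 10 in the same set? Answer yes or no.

Answer: yes

Derivation:
Step 1: find(8) -> no change; set of 8 is {8}
Step 2: union(2, 0) -> merged; set of 2 now {0, 2}
Step 3: union(5, 14) -> merged; set of 5 now {5, 14}
Step 4: union(2, 8) -> merged; set of 2 now {0, 2, 8}
Step 5: union(8, 2) -> already same set; set of 8 now {0, 2, 8}
Step 6: union(3, 9) -> merged; set of 3 now {3, 9}
Step 7: union(1, 5) -> merged; set of 1 now {1, 5, 14}
Step 8: find(14) -> no change; set of 14 is {1, 5, 14}
Step 9: union(9, 10) -> merged; set of 9 now {3, 9, 10}
Step 10: union(6, 7) -> merged; set of 6 now {6, 7}
Step 11: union(1, 4) -> merged; set of 1 now {1, 4, 5, 14}
Step 12: union(5, 11) -> merged; set of 5 now {1, 4, 5, 11, 14}
Set of 9: {3, 9, 10}; 10 is a member.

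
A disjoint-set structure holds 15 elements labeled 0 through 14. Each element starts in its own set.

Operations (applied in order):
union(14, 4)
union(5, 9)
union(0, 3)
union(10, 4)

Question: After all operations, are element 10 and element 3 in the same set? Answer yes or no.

Step 1: union(14, 4) -> merged; set of 14 now {4, 14}
Step 2: union(5, 9) -> merged; set of 5 now {5, 9}
Step 3: union(0, 3) -> merged; set of 0 now {0, 3}
Step 4: union(10, 4) -> merged; set of 10 now {4, 10, 14}
Set of 10: {4, 10, 14}; 3 is not a member.

Answer: no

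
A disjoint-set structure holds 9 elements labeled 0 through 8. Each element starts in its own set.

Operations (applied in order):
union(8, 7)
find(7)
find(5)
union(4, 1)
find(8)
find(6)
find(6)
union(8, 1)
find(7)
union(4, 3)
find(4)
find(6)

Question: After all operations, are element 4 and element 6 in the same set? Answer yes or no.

Answer: no

Derivation:
Step 1: union(8, 7) -> merged; set of 8 now {7, 8}
Step 2: find(7) -> no change; set of 7 is {7, 8}
Step 3: find(5) -> no change; set of 5 is {5}
Step 4: union(4, 1) -> merged; set of 4 now {1, 4}
Step 5: find(8) -> no change; set of 8 is {7, 8}
Step 6: find(6) -> no change; set of 6 is {6}
Step 7: find(6) -> no change; set of 6 is {6}
Step 8: union(8, 1) -> merged; set of 8 now {1, 4, 7, 8}
Step 9: find(7) -> no change; set of 7 is {1, 4, 7, 8}
Step 10: union(4, 3) -> merged; set of 4 now {1, 3, 4, 7, 8}
Step 11: find(4) -> no change; set of 4 is {1, 3, 4, 7, 8}
Step 12: find(6) -> no change; set of 6 is {6}
Set of 4: {1, 3, 4, 7, 8}; 6 is not a member.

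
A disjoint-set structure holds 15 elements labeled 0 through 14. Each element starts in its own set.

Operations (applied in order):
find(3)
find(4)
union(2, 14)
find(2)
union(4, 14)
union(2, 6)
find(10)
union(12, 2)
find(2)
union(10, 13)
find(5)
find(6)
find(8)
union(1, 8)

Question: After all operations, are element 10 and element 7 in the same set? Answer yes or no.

Step 1: find(3) -> no change; set of 3 is {3}
Step 2: find(4) -> no change; set of 4 is {4}
Step 3: union(2, 14) -> merged; set of 2 now {2, 14}
Step 4: find(2) -> no change; set of 2 is {2, 14}
Step 5: union(4, 14) -> merged; set of 4 now {2, 4, 14}
Step 6: union(2, 6) -> merged; set of 2 now {2, 4, 6, 14}
Step 7: find(10) -> no change; set of 10 is {10}
Step 8: union(12, 2) -> merged; set of 12 now {2, 4, 6, 12, 14}
Step 9: find(2) -> no change; set of 2 is {2, 4, 6, 12, 14}
Step 10: union(10, 13) -> merged; set of 10 now {10, 13}
Step 11: find(5) -> no change; set of 5 is {5}
Step 12: find(6) -> no change; set of 6 is {2, 4, 6, 12, 14}
Step 13: find(8) -> no change; set of 8 is {8}
Step 14: union(1, 8) -> merged; set of 1 now {1, 8}
Set of 10: {10, 13}; 7 is not a member.

Answer: no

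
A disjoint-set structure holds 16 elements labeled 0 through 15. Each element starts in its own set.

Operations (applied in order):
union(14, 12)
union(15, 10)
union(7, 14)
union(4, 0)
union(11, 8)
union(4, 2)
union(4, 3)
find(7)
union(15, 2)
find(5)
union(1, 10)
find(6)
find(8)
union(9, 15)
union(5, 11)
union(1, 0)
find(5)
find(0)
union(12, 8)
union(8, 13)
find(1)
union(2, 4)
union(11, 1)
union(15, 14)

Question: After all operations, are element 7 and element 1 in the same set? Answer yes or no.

Answer: yes

Derivation:
Step 1: union(14, 12) -> merged; set of 14 now {12, 14}
Step 2: union(15, 10) -> merged; set of 15 now {10, 15}
Step 3: union(7, 14) -> merged; set of 7 now {7, 12, 14}
Step 4: union(4, 0) -> merged; set of 4 now {0, 4}
Step 5: union(11, 8) -> merged; set of 11 now {8, 11}
Step 6: union(4, 2) -> merged; set of 4 now {0, 2, 4}
Step 7: union(4, 3) -> merged; set of 4 now {0, 2, 3, 4}
Step 8: find(7) -> no change; set of 7 is {7, 12, 14}
Step 9: union(15, 2) -> merged; set of 15 now {0, 2, 3, 4, 10, 15}
Step 10: find(5) -> no change; set of 5 is {5}
Step 11: union(1, 10) -> merged; set of 1 now {0, 1, 2, 3, 4, 10, 15}
Step 12: find(6) -> no change; set of 6 is {6}
Step 13: find(8) -> no change; set of 8 is {8, 11}
Step 14: union(9, 15) -> merged; set of 9 now {0, 1, 2, 3, 4, 9, 10, 15}
Step 15: union(5, 11) -> merged; set of 5 now {5, 8, 11}
Step 16: union(1, 0) -> already same set; set of 1 now {0, 1, 2, 3, 4, 9, 10, 15}
Step 17: find(5) -> no change; set of 5 is {5, 8, 11}
Step 18: find(0) -> no change; set of 0 is {0, 1, 2, 3, 4, 9, 10, 15}
Step 19: union(12, 8) -> merged; set of 12 now {5, 7, 8, 11, 12, 14}
Step 20: union(8, 13) -> merged; set of 8 now {5, 7, 8, 11, 12, 13, 14}
Step 21: find(1) -> no change; set of 1 is {0, 1, 2, 3, 4, 9, 10, 15}
Step 22: union(2, 4) -> already same set; set of 2 now {0, 1, 2, 3, 4, 9, 10, 15}
Step 23: union(11, 1) -> merged; set of 11 now {0, 1, 2, 3, 4, 5, 7, 8, 9, 10, 11, 12, 13, 14, 15}
Step 24: union(15, 14) -> already same set; set of 15 now {0, 1, 2, 3, 4, 5, 7, 8, 9, 10, 11, 12, 13, 14, 15}
Set of 7: {0, 1, 2, 3, 4, 5, 7, 8, 9, 10, 11, 12, 13, 14, 15}; 1 is a member.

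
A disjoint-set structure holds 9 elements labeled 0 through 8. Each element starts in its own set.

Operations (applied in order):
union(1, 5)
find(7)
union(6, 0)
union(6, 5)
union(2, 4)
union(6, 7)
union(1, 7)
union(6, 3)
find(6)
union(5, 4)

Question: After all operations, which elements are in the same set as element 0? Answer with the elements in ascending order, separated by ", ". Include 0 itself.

Step 1: union(1, 5) -> merged; set of 1 now {1, 5}
Step 2: find(7) -> no change; set of 7 is {7}
Step 3: union(6, 0) -> merged; set of 6 now {0, 6}
Step 4: union(6, 5) -> merged; set of 6 now {0, 1, 5, 6}
Step 5: union(2, 4) -> merged; set of 2 now {2, 4}
Step 6: union(6, 7) -> merged; set of 6 now {0, 1, 5, 6, 7}
Step 7: union(1, 7) -> already same set; set of 1 now {0, 1, 5, 6, 7}
Step 8: union(6, 3) -> merged; set of 6 now {0, 1, 3, 5, 6, 7}
Step 9: find(6) -> no change; set of 6 is {0, 1, 3, 5, 6, 7}
Step 10: union(5, 4) -> merged; set of 5 now {0, 1, 2, 3, 4, 5, 6, 7}
Component of 0: {0, 1, 2, 3, 4, 5, 6, 7}

Answer: 0, 1, 2, 3, 4, 5, 6, 7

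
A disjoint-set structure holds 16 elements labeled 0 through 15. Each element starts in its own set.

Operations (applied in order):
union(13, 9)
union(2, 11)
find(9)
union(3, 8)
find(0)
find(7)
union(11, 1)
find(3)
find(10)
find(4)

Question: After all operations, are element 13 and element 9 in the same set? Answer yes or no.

Answer: yes

Derivation:
Step 1: union(13, 9) -> merged; set of 13 now {9, 13}
Step 2: union(2, 11) -> merged; set of 2 now {2, 11}
Step 3: find(9) -> no change; set of 9 is {9, 13}
Step 4: union(3, 8) -> merged; set of 3 now {3, 8}
Step 5: find(0) -> no change; set of 0 is {0}
Step 6: find(7) -> no change; set of 7 is {7}
Step 7: union(11, 1) -> merged; set of 11 now {1, 2, 11}
Step 8: find(3) -> no change; set of 3 is {3, 8}
Step 9: find(10) -> no change; set of 10 is {10}
Step 10: find(4) -> no change; set of 4 is {4}
Set of 13: {9, 13}; 9 is a member.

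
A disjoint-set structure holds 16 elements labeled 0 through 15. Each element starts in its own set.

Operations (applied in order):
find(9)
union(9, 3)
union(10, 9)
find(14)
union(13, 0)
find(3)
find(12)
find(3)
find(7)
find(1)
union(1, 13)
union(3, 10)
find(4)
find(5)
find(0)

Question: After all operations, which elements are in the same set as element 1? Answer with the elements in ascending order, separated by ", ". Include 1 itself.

Answer: 0, 1, 13

Derivation:
Step 1: find(9) -> no change; set of 9 is {9}
Step 2: union(9, 3) -> merged; set of 9 now {3, 9}
Step 3: union(10, 9) -> merged; set of 10 now {3, 9, 10}
Step 4: find(14) -> no change; set of 14 is {14}
Step 5: union(13, 0) -> merged; set of 13 now {0, 13}
Step 6: find(3) -> no change; set of 3 is {3, 9, 10}
Step 7: find(12) -> no change; set of 12 is {12}
Step 8: find(3) -> no change; set of 3 is {3, 9, 10}
Step 9: find(7) -> no change; set of 7 is {7}
Step 10: find(1) -> no change; set of 1 is {1}
Step 11: union(1, 13) -> merged; set of 1 now {0, 1, 13}
Step 12: union(3, 10) -> already same set; set of 3 now {3, 9, 10}
Step 13: find(4) -> no change; set of 4 is {4}
Step 14: find(5) -> no change; set of 5 is {5}
Step 15: find(0) -> no change; set of 0 is {0, 1, 13}
Component of 1: {0, 1, 13}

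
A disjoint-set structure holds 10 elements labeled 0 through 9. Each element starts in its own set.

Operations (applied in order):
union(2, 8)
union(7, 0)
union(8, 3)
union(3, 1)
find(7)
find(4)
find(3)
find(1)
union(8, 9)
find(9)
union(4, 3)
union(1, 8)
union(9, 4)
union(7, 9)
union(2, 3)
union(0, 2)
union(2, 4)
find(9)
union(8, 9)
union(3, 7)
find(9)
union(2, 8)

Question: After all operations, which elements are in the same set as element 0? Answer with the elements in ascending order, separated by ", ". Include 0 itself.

Step 1: union(2, 8) -> merged; set of 2 now {2, 8}
Step 2: union(7, 0) -> merged; set of 7 now {0, 7}
Step 3: union(8, 3) -> merged; set of 8 now {2, 3, 8}
Step 4: union(3, 1) -> merged; set of 3 now {1, 2, 3, 8}
Step 5: find(7) -> no change; set of 7 is {0, 7}
Step 6: find(4) -> no change; set of 4 is {4}
Step 7: find(3) -> no change; set of 3 is {1, 2, 3, 8}
Step 8: find(1) -> no change; set of 1 is {1, 2, 3, 8}
Step 9: union(8, 9) -> merged; set of 8 now {1, 2, 3, 8, 9}
Step 10: find(9) -> no change; set of 9 is {1, 2, 3, 8, 9}
Step 11: union(4, 3) -> merged; set of 4 now {1, 2, 3, 4, 8, 9}
Step 12: union(1, 8) -> already same set; set of 1 now {1, 2, 3, 4, 8, 9}
Step 13: union(9, 4) -> already same set; set of 9 now {1, 2, 3, 4, 8, 9}
Step 14: union(7, 9) -> merged; set of 7 now {0, 1, 2, 3, 4, 7, 8, 9}
Step 15: union(2, 3) -> already same set; set of 2 now {0, 1, 2, 3, 4, 7, 8, 9}
Step 16: union(0, 2) -> already same set; set of 0 now {0, 1, 2, 3, 4, 7, 8, 9}
Step 17: union(2, 4) -> already same set; set of 2 now {0, 1, 2, 3, 4, 7, 8, 9}
Step 18: find(9) -> no change; set of 9 is {0, 1, 2, 3, 4, 7, 8, 9}
Step 19: union(8, 9) -> already same set; set of 8 now {0, 1, 2, 3, 4, 7, 8, 9}
Step 20: union(3, 7) -> already same set; set of 3 now {0, 1, 2, 3, 4, 7, 8, 9}
Step 21: find(9) -> no change; set of 9 is {0, 1, 2, 3, 4, 7, 8, 9}
Step 22: union(2, 8) -> already same set; set of 2 now {0, 1, 2, 3, 4, 7, 8, 9}
Component of 0: {0, 1, 2, 3, 4, 7, 8, 9}

Answer: 0, 1, 2, 3, 4, 7, 8, 9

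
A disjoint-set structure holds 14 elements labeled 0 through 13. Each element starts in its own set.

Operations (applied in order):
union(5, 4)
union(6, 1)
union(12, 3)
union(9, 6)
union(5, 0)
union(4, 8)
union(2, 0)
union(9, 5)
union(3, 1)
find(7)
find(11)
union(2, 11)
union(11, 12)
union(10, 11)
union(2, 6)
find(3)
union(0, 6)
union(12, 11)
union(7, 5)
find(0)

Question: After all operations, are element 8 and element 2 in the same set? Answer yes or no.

Answer: yes

Derivation:
Step 1: union(5, 4) -> merged; set of 5 now {4, 5}
Step 2: union(6, 1) -> merged; set of 6 now {1, 6}
Step 3: union(12, 3) -> merged; set of 12 now {3, 12}
Step 4: union(9, 6) -> merged; set of 9 now {1, 6, 9}
Step 5: union(5, 0) -> merged; set of 5 now {0, 4, 5}
Step 6: union(4, 8) -> merged; set of 4 now {0, 4, 5, 8}
Step 7: union(2, 0) -> merged; set of 2 now {0, 2, 4, 5, 8}
Step 8: union(9, 5) -> merged; set of 9 now {0, 1, 2, 4, 5, 6, 8, 9}
Step 9: union(3, 1) -> merged; set of 3 now {0, 1, 2, 3, 4, 5, 6, 8, 9, 12}
Step 10: find(7) -> no change; set of 7 is {7}
Step 11: find(11) -> no change; set of 11 is {11}
Step 12: union(2, 11) -> merged; set of 2 now {0, 1, 2, 3, 4, 5, 6, 8, 9, 11, 12}
Step 13: union(11, 12) -> already same set; set of 11 now {0, 1, 2, 3, 4, 5, 6, 8, 9, 11, 12}
Step 14: union(10, 11) -> merged; set of 10 now {0, 1, 2, 3, 4, 5, 6, 8, 9, 10, 11, 12}
Step 15: union(2, 6) -> already same set; set of 2 now {0, 1, 2, 3, 4, 5, 6, 8, 9, 10, 11, 12}
Step 16: find(3) -> no change; set of 3 is {0, 1, 2, 3, 4, 5, 6, 8, 9, 10, 11, 12}
Step 17: union(0, 6) -> already same set; set of 0 now {0, 1, 2, 3, 4, 5, 6, 8, 9, 10, 11, 12}
Step 18: union(12, 11) -> already same set; set of 12 now {0, 1, 2, 3, 4, 5, 6, 8, 9, 10, 11, 12}
Step 19: union(7, 5) -> merged; set of 7 now {0, 1, 2, 3, 4, 5, 6, 7, 8, 9, 10, 11, 12}
Step 20: find(0) -> no change; set of 0 is {0, 1, 2, 3, 4, 5, 6, 7, 8, 9, 10, 11, 12}
Set of 8: {0, 1, 2, 3, 4, 5, 6, 7, 8, 9, 10, 11, 12}; 2 is a member.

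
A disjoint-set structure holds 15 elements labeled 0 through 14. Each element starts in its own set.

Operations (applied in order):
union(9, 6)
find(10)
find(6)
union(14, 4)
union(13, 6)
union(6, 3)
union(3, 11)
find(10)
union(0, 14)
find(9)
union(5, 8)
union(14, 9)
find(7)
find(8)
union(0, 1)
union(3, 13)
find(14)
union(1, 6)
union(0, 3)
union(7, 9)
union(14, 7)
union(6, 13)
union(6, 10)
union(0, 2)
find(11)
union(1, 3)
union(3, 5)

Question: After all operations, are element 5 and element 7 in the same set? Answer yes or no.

Step 1: union(9, 6) -> merged; set of 9 now {6, 9}
Step 2: find(10) -> no change; set of 10 is {10}
Step 3: find(6) -> no change; set of 6 is {6, 9}
Step 4: union(14, 4) -> merged; set of 14 now {4, 14}
Step 5: union(13, 6) -> merged; set of 13 now {6, 9, 13}
Step 6: union(6, 3) -> merged; set of 6 now {3, 6, 9, 13}
Step 7: union(3, 11) -> merged; set of 3 now {3, 6, 9, 11, 13}
Step 8: find(10) -> no change; set of 10 is {10}
Step 9: union(0, 14) -> merged; set of 0 now {0, 4, 14}
Step 10: find(9) -> no change; set of 9 is {3, 6, 9, 11, 13}
Step 11: union(5, 8) -> merged; set of 5 now {5, 8}
Step 12: union(14, 9) -> merged; set of 14 now {0, 3, 4, 6, 9, 11, 13, 14}
Step 13: find(7) -> no change; set of 7 is {7}
Step 14: find(8) -> no change; set of 8 is {5, 8}
Step 15: union(0, 1) -> merged; set of 0 now {0, 1, 3, 4, 6, 9, 11, 13, 14}
Step 16: union(3, 13) -> already same set; set of 3 now {0, 1, 3, 4, 6, 9, 11, 13, 14}
Step 17: find(14) -> no change; set of 14 is {0, 1, 3, 4, 6, 9, 11, 13, 14}
Step 18: union(1, 6) -> already same set; set of 1 now {0, 1, 3, 4, 6, 9, 11, 13, 14}
Step 19: union(0, 3) -> already same set; set of 0 now {0, 1, 3, 4, 6, 9, 11, 13, 14}
Step 20: union(7, 9) -> merged; set of 7 now {0, 1, 3, 4, 6, 7, 9, 11, 13, 14}
Step 21: union(14, 7) -> already same set; set of 14 now {0, 1, 3, 4, 6, 7, 9, 11, 13, 14}
Step 22: union(6, 13) -> already same set; set of 6 now {0, 1, 3, 4, 6, 7, 9, 11, 13, 14}
Step 23: union(6, 10) -> merged; set of 6 now {0, 1, 3, 4, 6, 7, 9, 10, 11, 13, 14}
Step 24: union(0, 2) -> merged; set of 0 now {0, 1, 2, 3, 4, 6, 7, 9, 10, 11, 13, 14}
Step 25: find(11) -> no change; set of 11 is {0, 1, 2, 3, 4, 6, 7, 9, 10, 11, 13, 14}
Step 26: union(1, 3) -> already same set; set of 1 now {0, 1, 2, 3, 4, 6, 7, 9, 10, 11, 13, 14}
Step 27: union(3, 5) -> merged; set of 3 now {0, 1, 2, 3, 4, 5, 6, 7, 8, 9, 10, 11, 13, 14}
Set of 5: {0, 1, 2, 3, 4, 5, 6, 7, 8, 9, 10, 11, 13, 14}; 7 is a member.

Answer: yes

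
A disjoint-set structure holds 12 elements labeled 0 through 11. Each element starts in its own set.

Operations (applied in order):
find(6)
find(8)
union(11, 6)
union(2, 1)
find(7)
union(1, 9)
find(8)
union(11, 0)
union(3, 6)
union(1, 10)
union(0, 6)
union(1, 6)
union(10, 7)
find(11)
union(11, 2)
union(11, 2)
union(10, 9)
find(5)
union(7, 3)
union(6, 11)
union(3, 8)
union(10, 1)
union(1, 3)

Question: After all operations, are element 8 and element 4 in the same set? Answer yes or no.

Answer: no

Derivation:
Step 1: find(6) -> no change; set of 6 is {6}
Step 2: find(8) -> no change; set of 8 is {8}
Step 3: union(11, 6) -> merged; set of 11 now {6, 11}
Step 4: union(2, 1) -> merged; set of 2 now {1, 2}
Step 5: find(7) -> no change; set of 7 is {7}
Step 6: union(1, 9) -> merged; set of 1 now {1, 2, 9}
Step 7: find(8) -> no change; set of 8 is {8}
Step 8: union(11, 0) -> merged; set of 11 now {0, 6, 11}
Step 9: union(3, 6) -> merged; set of 3 now {0, 3, 6, 11}
Step 10: union(1, 10) -> merged; set of 1 now {1, 2, 9, 10}
Step 11: union(0, 6) -> already same set; set of 0 now {0, 3, 6, 11}
Step 12: union(1, 6) -> merged; set of 1 now {0, 1, 2, 3, 6, 9, 10, 11}
Step 13: union(10, 7) -> merged; set of 10 now {0, 1, 2, 3, 6, 7, 9, 10, 11}
Step 14: find(11) -> no change; set of 11 is {0, 1, 2, 3, 6, 7, 9, 10, 11}
Step 15: union(11, 2) -> already same set; set of 11 now {0, 1, 2, 3, 6, 7, 9, 10, 11}
Step 16: union(11, 2) -> already same set; set of 11 now {0, 1, 2, 3, 6, 7, 9, 10, 11}
Step 17: union(10, 9) -> already same set; set of 10 now {0, 1, 2, 3, 6, 7, 9, 10, 11}
Step 18: find(5) -> no change; set of 5 is {5}
Step 19: union(7, 3) -> already same set; set of 7 now {0, 1, 2, 3, 6, 7, 9, 10, 11}
Step 20: union(6, 11) -> already same set; set of 6 now {0, 1, 2, 3, 6, 7, 9, 10, 11}
Step 21: union(3, 8) -> merged; set of 3 now {0, 1, 2, 3, 6, 7, 8, 9, 10, 11}
Step 22: union(10, 1) -> already same set; set of 10 now {0, 1, 2, 3, 6, 7, 8, 9, 10, 11}
Step 23: union(1, 3) -> already same set; set of 1 now {0, 1, 2, 3, 6, 7, 8, 9, 10, 11}
Set of 8: {0, 1, 2, 3, 6, 7, 8, 9, 10, 11}; 4 is not a member.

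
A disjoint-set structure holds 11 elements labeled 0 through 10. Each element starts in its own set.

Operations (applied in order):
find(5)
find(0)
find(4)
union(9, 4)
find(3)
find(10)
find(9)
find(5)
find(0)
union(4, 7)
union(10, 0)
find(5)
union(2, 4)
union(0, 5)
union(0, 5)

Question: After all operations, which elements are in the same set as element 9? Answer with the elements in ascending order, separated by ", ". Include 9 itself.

Step 1: find(5) -> no change; set of 5 is {5}
Step 2: find(0) -> no change; set of 0 is {0}
Step 3: find(4) -> no change; set of 4 is {4}
Step 4: union(9, 4) -> merged; set of 9 now {4, 9}
Step 5: find(3) -> no change; set of 3 is {3}
Step 6: find(10) -> no change; set of 10 is {10}
Step 7: find(9) -> no change; set of 9 is {4, 9}
Step 8: find(5) -> no change; set of 5 is {5}
Step 9: find(0) -> no change; set of 0 is {0}
Step 10: union(4, 7) -> merged; set of 4 now {4, 7, 9}
Step 11: union(10, 0) -> merged; set of 10 now {0, 10}
Step 12: find(5) -> no change; set of 5 is {5}
Step 13: union(2, 4) -> merged; set of 2 now {2, 4, 7, 9}
Step 14: union(0, 5) -> merged; set of 0 now {0, 5, 10}
Step 15: union(0, 5) -> already same set; set of 0 now {0, 5, 10}
Component of 9: {2, 4, 7, 9}

Answer: 2, 4, 7, 9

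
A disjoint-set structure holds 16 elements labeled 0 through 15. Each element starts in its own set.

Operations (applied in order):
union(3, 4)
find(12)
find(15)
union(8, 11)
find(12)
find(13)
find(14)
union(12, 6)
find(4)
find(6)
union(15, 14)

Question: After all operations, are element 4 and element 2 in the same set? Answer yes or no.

Answer: no

Derivation:
Step 1: union(3, 4) -> merged; set of 3 now {3, 4}
Step 2: find(12) -> no change; set of 12 is {12}
Step 3: find(15) -> no change; set of 15 is {15}
Step 4: union(8, 11) -> merged; set of 8 now {8, 11}
Step 5: find(12) -> no change; set of 12 is {12}
Step 6: find(13) -> no change; set of 13 is {13}
Step 7: find(14) -> no change; set of 14 is {14}
Step 8: union(12, 6) -> merged; set of 12 now {6, 12}
Step 9: find(4) -> no change; set of 4 is {3, 4}
Step 10: find(6) -> no change; set of 6 is {6, 12}
Step 11: union(15, 14) -> merged; set of 15 now {14, 15}
Set of 4: {3, 4}; 2 is not a member.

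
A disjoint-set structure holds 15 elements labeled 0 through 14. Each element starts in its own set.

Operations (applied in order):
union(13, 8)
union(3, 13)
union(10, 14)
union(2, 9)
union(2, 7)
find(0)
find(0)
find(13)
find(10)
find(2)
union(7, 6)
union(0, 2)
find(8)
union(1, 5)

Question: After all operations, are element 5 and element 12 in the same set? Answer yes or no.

Answer: no

Derivation:
Step 1: union(13, 8) -> merged; set of 13 now {8, 13}
Step 2: union(3, 13) -> merged; set of 3 now {3, 8, 13}
Step 3: union(10, 14) -> merged; set of 10 now {10, 14}
Step 4: union(2, 9) -> merged; set of 2 now {2, 9}
Step 5: union(2, 7) -> merged; set of 2 now {2, 7, 9}
Step 6: find(0) -> no change; set of 0 is {0}
Step 7: find(0) -> no change; set of 0 is {0}
Step 8: find(13) -> no change; set of 13 is {3, 8, 13}
Step 9: find(10) -> no change; set of 10 is {10, 14}
Step 10: find(2) -> no change; set of 2 is {2, 7, 9}
Step 11: union(7, 6) -> merged; set of 7 now {2, 6, 7, 9}
Step 12: union(0, 2) -> merged; set of 0 now {0, 2, 6, 7, 9}
Step 13: find(8) -> no change; set of 8 is {3, 8, 13}
Step 14: union(1, 5) -> merged; set of 1 now {1, 5}
Set of 5: {1, 5}; 12 is not a member.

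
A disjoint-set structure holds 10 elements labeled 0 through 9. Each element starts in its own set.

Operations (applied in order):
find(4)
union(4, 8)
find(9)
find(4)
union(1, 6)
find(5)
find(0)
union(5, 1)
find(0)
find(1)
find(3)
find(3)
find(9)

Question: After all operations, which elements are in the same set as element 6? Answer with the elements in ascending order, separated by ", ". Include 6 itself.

Answer: 1, 5, 6

Derivation:
Step 1: find(4) -> no change; set of 4 is {4}
Step 2: union(4, 8) -> merged; set of 4 now {4, 8}
Step 3: find(9) -> no change; set of 9 is {9}
Step 4: find(4) -> no change; set of 4 is {4, 8}
Step 5: union(1, 6) -> merged; set of 1 now {1, 6}
Step 6: find(5) -> no change; set of 5 is {5}
Step 7: find(0) -> no change; set of 0 is {0}
Step 8: union(5, 1) -> merged; set of 5 now {1, 5, 6}
Step 9: find(0) -> no change; set of 0 is {0}
Step 10: find(1) -> no change; set of 1 is {1, 5, 6}
Step 11: find(3) -> no change; set of 3 is {3}
Step 12: find(3) -> no change; set of 3 is {3}
Step 13: find(9) -> no change; set of 9 is {9}
Component of 6: {1, 5, 6}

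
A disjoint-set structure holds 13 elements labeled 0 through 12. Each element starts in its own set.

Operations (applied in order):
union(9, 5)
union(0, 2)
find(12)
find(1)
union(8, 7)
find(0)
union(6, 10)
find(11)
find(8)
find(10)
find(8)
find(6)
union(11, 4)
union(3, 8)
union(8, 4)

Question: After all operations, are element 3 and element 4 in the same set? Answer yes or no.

Step 1: union(9, 5) -> merged; set of 9 now {5, 9}
Step 2: union(0, 2) -> merged; set of 0 now {0, 2}
Step 3: find(12) -> no change; set of 12 is {12}
Step 4: find(1) -> no change; set of 1 is {1}
Step 5: union(8, 7) -> merged; set of 8 now {7, 8}
Step 6: find(0) -> no change; set of 0 is {0, 2}
Step 7: union(6, 10) -> merged; set of 6 now {6, 10}
Step 8: find(11) -> no change; set of 11 is {11}
Step 9: find(8) -> no change; set of 8 is {7, 8}
Step 10: find(10) -> no change; set of 10 is {6, 10}
Step 11: find(8) -> no change; set of 8 is {7, 8}
Step 12: find(6) -> no change; set of 6 is {6, 10}
Step 13: union(11, 4) -> merged; set of 11 now {4, 11}
Step 14: union(3, 8) -> merged; set of 3 now {3, 7, 8}
Step 15: union(8, 4) -> merged; set of 8 now {3, 4, 7, 8, 11}
Set of 3: {3, 4, 7, 8, 11}; 4 is a member.

Answer: yes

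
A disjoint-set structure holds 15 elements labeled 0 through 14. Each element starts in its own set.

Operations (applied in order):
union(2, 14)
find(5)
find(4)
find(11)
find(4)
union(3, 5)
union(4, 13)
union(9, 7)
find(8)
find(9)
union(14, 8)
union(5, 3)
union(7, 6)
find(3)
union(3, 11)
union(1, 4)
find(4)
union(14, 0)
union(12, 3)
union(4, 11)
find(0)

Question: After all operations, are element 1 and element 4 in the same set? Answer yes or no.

Answer: yes

Derivation:
Step 1: union(2, 14) -> merged; set of 2 now {2, 14}
Step 2: find(5) -> no change; set of 5 is {5}
Step 3: find(4) -> no change; set of 4 is {4}
Step 4: find(11) -> no change; set of 11 is {11}
Step 5: find(4) -> no change; set of 4 is {4}
Step 6: union(3, 5) -> merged; set of 3 now {3, 5}
Step 7: union(4, 13) -> merged; set of 4 now {4, 13}
Step 8: union(9, 7) -> merged; set of 9 now {7, 9}
Step 9: find(8) -> no change; set of 8 is {8}
Step 10: find(9) -> no change; set of 9 is {7, 9}
Step 11: union(14, 8) -> merged; set of 14 now {2, 8, 14}
Step 12: union(5, 3) -> already same set; set of 5 now {3, 5}
Step 13: union(7, 6) -> merged; set of 7 now {6, 7, 9}
Step 14: find(3) -> no change; set of 3 is {3, 5}
Step 15: union(3, 11) -> merged; set of 3 now {3, 5, 11}
Step 16: union(1, 4) -> merged; set of 1 now {1, 4, 13}
Step 17: find(4) -> no change; set of 4 is {1, 4, 13}
Step 18: union(14, 0) -> merged; set of 14 now {0, 2, 8, 14}
Step 19: union(12, 3) -> merged; set of 12 now {3, 5, 11, 12}
Step 20: union(4, 11) -> merged; set of 4 now {1, 3, 4, 5, 11, 12, 13}
Step 21: find(0) -> no change; set of 0 is {0, 2, 8, 14}
Set of 1: {1, 3, 4, 5, 11, 12, 13}; 4 is a member.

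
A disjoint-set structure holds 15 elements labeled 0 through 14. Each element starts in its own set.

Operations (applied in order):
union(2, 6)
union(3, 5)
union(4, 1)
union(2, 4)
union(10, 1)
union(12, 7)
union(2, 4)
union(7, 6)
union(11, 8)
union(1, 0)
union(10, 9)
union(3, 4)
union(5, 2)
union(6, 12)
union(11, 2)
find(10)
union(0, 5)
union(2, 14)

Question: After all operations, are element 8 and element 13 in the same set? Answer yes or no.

Answer: no

Derivation:
Step 1: union(2, 6) -> merged; set of 2 now {2, 6}
Step 2: union(3, 5) -> merged; set of 3 now {3, 5}
Step 3: union(4, 1) -> merged; set of 4 now {1, 4}
Step 4: union(2, 4) -> merged; set of 2 now {1, 2, 4, 6}
Step 5: union(10, 1) -> merged; set of 10 now {1, 2, 4, 6, 10}
Step 6: union(12, 7) -> merged; set of 12 now {7, 12}
Step 7: union(2, 4) -> already same set; set of 2 now {1, 2, 4, 6, 10}
Step 8: union(7, 6) -> merged; set of 7 now {1, 2, 4, 6, 7, 10, 12}
Step 9: union(11, 8) -> merged; set of 11 now {8, 11}
Step 10: union(1, 0) -> merged; set of 1 now {0, 1, 2, 4, 6, 7, 10, 12}
Step 11: union(10, 9) -> merged; set of 10 now {0, 1, 2, 4, 6, 7, 9, 10, 12}
Step 12: union(3, 4) -> merged; set of 3 now {0, 1, 2, 3, 4, 5, 6, 7, 9, 10, 12}
Step 13: union(5, 2) -> already same set; set of 5 now {0, 1, 2, 3, 4, 5, 6, 7, 9, 10, 12}
Step 14: union(6, 12) -> already same set; set of 6 now {0, 1, 2, 3, 4, 5, 6, 7, 9, 10, 12}
Step 15: union(11, 2) -> merged; set of 11 now {0, 1, 2, 3, 4, 5, 6, 7, 8, 9, 10, 11, 12}
Step 16: find(10) -> no change; set of 10 is {0, 1, 2, 3, 4, 5, 6, 7, 8, 9, 10, 11, 12}
Step 17: union(0, 5) -> already same set; set of 0 now {0, 1, 2, 3, 4, 5, 6, 7, 8, 9, 10, 11, 12}
Step 18: union(2, 14) -> merged; set of 2 now {0, 1, 2, 3, 4, 5, 6, 7, 8, 9, 10, 11, 12, 14}
Set of 8: {0, 1, 2, 3, 4, 5, 6, 7, 8, 9, 10, 11, 12, 14}; 13 is not a member.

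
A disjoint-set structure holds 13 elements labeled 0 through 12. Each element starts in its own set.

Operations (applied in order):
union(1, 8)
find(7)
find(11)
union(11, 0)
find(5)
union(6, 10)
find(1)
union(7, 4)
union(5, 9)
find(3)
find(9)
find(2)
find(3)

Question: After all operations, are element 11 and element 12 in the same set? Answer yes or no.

Answer: no

Derivation:
Step 1: union(1, 8) -> merged; set of 1 now {1, 8}
Step 2: find(7) -> no change; set of 7 is {7}
Step 3: find(11) -> no change; set of 11 is {11}
Step 4: union(11, 0) -> merged; set of 11 now {0, 11}
Step 5: find(5) -> no change; set of 5 is {5}
Step 6: union(6, 10) -> merged; set of 6 now {6, 10}
Step 7: find(1) -> no change; set of 1 is {1, 8}
Step 8: union(7, 4) -> merged; set of 7 now {4, 7}
Step 9: union(5, 9) -> merged; set of 5 now {5, 9}
Step 10: find(3) -> no change; set of 3 is {3}
Step 11: find(9) -> no change; set of 9 is {5, 9}
Step 12: find(2) -> no change; set of 2 is {2}
Step 13: find(3) -> no change; set of 3 is {3}
Set of 11: {0, 11}; 12 is not a member.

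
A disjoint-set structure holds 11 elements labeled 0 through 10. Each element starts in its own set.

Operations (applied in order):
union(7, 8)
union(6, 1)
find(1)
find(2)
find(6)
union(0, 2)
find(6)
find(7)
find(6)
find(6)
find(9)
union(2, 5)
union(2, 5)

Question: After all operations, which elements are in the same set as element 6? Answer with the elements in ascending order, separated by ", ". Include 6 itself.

Step 1: union(7, 8) -> merged; set of 7 now {7, 8}
Step 2: union(6, 1) -> merged; set of 6 now {1, 6}
Step 3: find(1) -> no change; set of 1 is {1, 6}
Step 4: find(2) -> no change; set of 2 is {2}
Step 5: find(6) -> no change; set of 6 is {1, 6}
Step 6: union(0, 2) -> merged; set of 0 now {0, 2}
Step 7: find(6) -> no change; set of 6 is {1, 6}
Step 8: find(7) -> no change; set of 7 is {7, 8}
Step 9: find(6) -> no change; set of 6 is {1, 6}
Step 10: find(6) -> no change; set of 6 is {1, 6}
Step 11: find(9) -> no change; set of 9 is {9}
Step 12: union(2, 5) -> merged; set of 2 now {0, 2, 5}
Step 13: union(2, 5) -> already same set; set of 2 now {0, 2, 5}
Component of 6: {1, 6}

Answer: 1, 6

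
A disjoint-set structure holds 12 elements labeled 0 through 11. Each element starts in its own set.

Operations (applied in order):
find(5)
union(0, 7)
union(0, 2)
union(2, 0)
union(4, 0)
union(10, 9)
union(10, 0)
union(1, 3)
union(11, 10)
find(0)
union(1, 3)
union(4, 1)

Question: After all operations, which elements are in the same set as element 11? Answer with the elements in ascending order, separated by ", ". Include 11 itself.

Step 1: find(5) -> no change; set of 5 is {5}
Step 2: union(0, 7) -> merged; set of 0 now {0, 7}
Step 3: union(0, 2) -> merged; set of 0 now {0, 2, 7}
Step 4: union(2, 0) -> already same set; set of 2 now {0, 2, 7}
Step 5: union(4, 0) -> merged; set of 4 now {0, 2, 4, 7}
Step 6: union(10, 9) -> merged; set of 10 now {9, 10}
Step 7: union(10, 0) -> merged; set of 10 now {0, 2, 4, 7, 9, 10}
Step 8: union(1, 3) -> merged; set of 1 now {1, 3}
Step 9: union(11, 10) -> merged; set of 11 now {0, 2, 4, 7, 9, 10, 11}
Step 10: find(0) -> no change; set of 0 is {0, 2, 4, 7, 9, 10, 11}
Step 11: union(1, 3) -> already same set; set of 1 now {1, 3}
Step 12: union(4, 1) -> merged; set of 4 now {0, 1, 2, 3, 4, 7, 9, 10, 11}
Component of 11: {0, 1, 2, 3, 4, 7, 9, 10, 11}

Answer: 0, 1, 2, 3, 4, 7, 9, 10, 11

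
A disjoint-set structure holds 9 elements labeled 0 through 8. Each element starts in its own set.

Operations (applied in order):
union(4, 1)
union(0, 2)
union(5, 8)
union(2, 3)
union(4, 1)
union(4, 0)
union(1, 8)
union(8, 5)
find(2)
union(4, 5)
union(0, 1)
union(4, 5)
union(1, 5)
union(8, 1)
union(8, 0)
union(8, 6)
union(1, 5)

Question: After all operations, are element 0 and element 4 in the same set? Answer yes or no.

Step 1: union(4, 1) -> merged; set of 4 now {1, 4}
Step 2: union(0, 2) -> merged; set of 0 now {0, 2}
Step 3: union(5, 8) -> merged; set of 5 now {5, 8}
Step 4: union(2, 3) -> merged; set of 2 now {0, 2, 3}
Step 5: union(4, 1) -> already same set; set of 4 now {1, 4}
Step 6: union(4, 0) -> merged; set of 4 now {0, 1, 2, 3, 4}
Step 7: union(1, 8) -> merged; set of 1 now {0, 1, 2, 3, 4, 5, 8}
Step 8: union(8, 5) -> already same set; set of 8 now {0, 1, 2, 3, 4, 5, 8}
Step 9: find(2) -> no change; set of 2 is {0, 1, 2, 3, 4, 5, 8}
Step 10: union(4, 5) -> already same set; set of 4 now {0, 1, 2, 3, 4, 5, 8}
Step 11: union(0, 1) -> already same set; set of 0 now {0, 1, 2, 3, 4, 5, 8}
Step 12: union(4, 5) -> already same set; set of 4 now {0, 1, 2, 3, 4, 5, 8}
Step 13: union(1, 5) -> already same set; set of 1 now {0, 1, 2, 3, 4, 5, 8}
Step 14: union(8, 1) -> already same set; set of 8 now {0, 1, 2, 3, 4, 5, 8}
Step 15: union(8, 0) -> already same set; set of 8 now {0, 1, 2, 3, 4, 5, 8}
Step 16: union(8, 6) -> merged; set of 8 now {0, 1, 2, 3, 4, 5, 6, 8}
Step 17: union(1, 5) -> already same set; set of 1 now {0, 1, 2, 3, 4, 5, 6, 8}
Set of 0: {0, 1, 2, 3, 4, 5, 6, 8}; 4 is a member.

Answer: yes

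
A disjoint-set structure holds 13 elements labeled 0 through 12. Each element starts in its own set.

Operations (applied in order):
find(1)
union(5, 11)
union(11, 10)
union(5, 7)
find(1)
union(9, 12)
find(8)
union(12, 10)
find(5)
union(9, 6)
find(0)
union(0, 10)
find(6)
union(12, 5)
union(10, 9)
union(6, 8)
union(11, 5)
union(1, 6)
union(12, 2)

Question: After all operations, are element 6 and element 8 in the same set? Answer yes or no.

Step 1: find(1) -> no change; set of 1 is {1}
Step 2: union(5, 11) -> merged; set of 5 now {5, 11}
Step 3: union(11, 10) -> merged; set of 11 now {5, 10, 11}
Step 4: union(5, 7) -> merged; set of 5 now {5, 7, 10, 11}
Step 5: find(1) -> no change; set of 1 is {1}
Step 6: union(9, 12) -> merged; set of 9 now {9, 12}
Step 7: find(8) -> no change; set of 8 is {8}
Step 8: union(12, 10) -> merged; set of 12 now {5, 7, 9, 10, 11, 12}
Step 9: find(5) -> no change; set of 5 is {5, 7, 9, 10, 11, 12}
Step 10: union(9, 6) -> merged; set of 9 now {5, 6, 7, 9, 10, 11, 12}
Step 11: find(0) -> no change; set of 0 is {0}
Step 12: union(0, 10) -> merged; set of 0 now {0, 5, 6, 7, 9, 10, 11, 12}
Step 13: find(6) -> no change; set of 6 is {0, 5, 6, 7, 9, 10, 11, 12}
Step 14: union(12, 5) -> already same set; set of 12 now {0, 5, 6, 7, 9, 10, 11, 12}
Step 15: union(10, 9) -> already same set; set of 10 now {0, 5, 6, 7, 9, 10, 11, 12}
Step 16: union(6, 8) -> merged; set of 6 now {0, 5, 6, 7, 8, 9, 10, 11, 12}
Step 17: union(11, 5) -> already same set; set of 11 now {0, 5, 6, 7, 8, 9, 10, 11, 12}
Step 18: union(1, 6) -> merged; set of 1 now {0, 1, 5, 6, 7, 8, 9, 10, 11, 12}
Step 19: union(12, 2) -> merged; set of 12 now {0, 1, 2, 5, 6, 7, 8, 9, 10, 11, 12}
Set of 6: {0, 1, 2, 5, 6, 7, 8, 9, 10, 11, 12}; 8 is a member.

Answer: yes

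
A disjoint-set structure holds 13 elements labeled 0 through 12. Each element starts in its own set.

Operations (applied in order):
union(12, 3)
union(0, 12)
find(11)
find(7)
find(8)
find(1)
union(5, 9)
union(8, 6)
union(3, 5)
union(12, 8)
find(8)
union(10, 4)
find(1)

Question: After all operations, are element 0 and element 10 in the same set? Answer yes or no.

Step 1: union(12, 3) -> merged; set of 12 now {3, 12}
Step 2: union(0, 12) -> merged; set of 0 now {0, 3, 12}
Step 3: find(11) -> no change; set of 11 is {11}
Step 4: find(7) -> no change; set of 7 is {7}
Step 5: find(8) -> no change; set of 8 is {8}
Step 6: find(1) -> no change; set of 1 is {1}
Step 7: union(5, 9) -> merged; set of 5 now {5, 9}
Step 8: union(8, 6) -> merged; set of 8 now {6, 8}
Step 9: union(3, 5) -> merged; set of 3 now {0, 3, 5, 9, 12}
Step 10: union(12, 8) -> merged; set of 12 now {0, 3, 5, 6, 8, 9, 12}
Step 11: find(8) -> no change; set of 8 is {0, 3, 5, 6, 8, 9, 12}
Step 12: union(10, 4) -> merged; set of 10 now {4, 10}
Step 13: find(1) -> no change; set of 1 is {1}
Set of 0: {0, 3, 5, 6, 8, 9, 12}; 10 is not a member.

Answer: no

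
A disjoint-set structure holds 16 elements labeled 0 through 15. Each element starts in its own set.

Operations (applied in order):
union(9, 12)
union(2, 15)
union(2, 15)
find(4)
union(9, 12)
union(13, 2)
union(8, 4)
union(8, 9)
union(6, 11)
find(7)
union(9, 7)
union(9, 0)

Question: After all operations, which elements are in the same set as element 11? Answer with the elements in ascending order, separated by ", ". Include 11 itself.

Step 1: union(9, 12) -> merged; set of 9 now {9, 12}
Step 2: union(2, 15) -> merged; set of 2 now {2, 15}
Step 3: union(2, 15) -> already same set; set of 2 now {2, 15}
Step 4: find(4) -> no change; set of 4 is {4}
Step 5: union(9, 12) -> already same set; set of 9 now {9, 12}
Step 6: union(13, 2) -> merged; set of 13 now {2, 13, 15}
Step 7: union(8, 4) -> merged; set of 8 now {4, 8}
Step 8: union(8, 9) -> merged; set of 8 now {4, 8, 9, 12}
Step 9: union(6, 11) -> merged; set of 6 now {6, 11}
Step 10: find(7) -> no change; set of 7 is {7}
Step 11: union(9, 7) -> merged; set of 9 now {4, 7, 8, 9, 12}
Step 12: union(9, 0) -> merged; set of 9 now {0, 4, 7, 8, 9, 12}
Component of 11: {6, 11}

Answer: 6, 11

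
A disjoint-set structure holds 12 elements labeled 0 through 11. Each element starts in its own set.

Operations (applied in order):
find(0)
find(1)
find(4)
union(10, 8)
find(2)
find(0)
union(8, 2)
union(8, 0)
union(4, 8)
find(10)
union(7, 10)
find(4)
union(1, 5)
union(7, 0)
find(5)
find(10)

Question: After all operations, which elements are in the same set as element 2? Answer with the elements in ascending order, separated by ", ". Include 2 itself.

Answer: 0, 2, 4, 7, 8, 10

Derivation:
Step 1: find(0) -> no change; set of 0 is {0}
Step 2: find(1) -> no change; set of 1 is {1}
Step 3: find(4) -> no change; set of 4 is {4}
Step 4: union(10, 8) -> merged; set of 10 now {8, 10}
Step 5: find(2) -> no change; set of 2 is {2}
Step 6: find(0) -> no change; set of 0 is {0}
Step 7: union(8, 2) -> merged; set of 8 now {2, 8, 10}
Step 8: union(8, 0) -> merged; set of 8 now {0, 2, 8, 10}
Step 9: union(4, 8) -> merged; set of 4 now {0, 2, 4, 8, 10}
Step 10: find(10) -> no change; set of 10 is {0, 2, 4, 8, 10}
Step 11: union(7, 10) -> merged; set of 7 now {0, 2, 4, 7, 8, 10}
Step 12: find(4) -> no change; set of 4 is {0, 2, 4, 7, 8, 10}
Step 13: union(1, 5) -> merged; set of 1 now {1, 5}
Step 14: union(7, 0) -> already same set; set of 7 now {0, 2, 4, 7, 8, 10}
Step 15: find(5) -> no change; set of 5 is {1, 5}
Step 16: find(10) -> no change; set of 10 is {0, 2, 4, 7, 8, 10}
Component of 2: {0, 2, 4, 7, 8, 10}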